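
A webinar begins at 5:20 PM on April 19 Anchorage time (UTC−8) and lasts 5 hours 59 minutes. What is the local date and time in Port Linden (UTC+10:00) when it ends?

5:19 PM on April 20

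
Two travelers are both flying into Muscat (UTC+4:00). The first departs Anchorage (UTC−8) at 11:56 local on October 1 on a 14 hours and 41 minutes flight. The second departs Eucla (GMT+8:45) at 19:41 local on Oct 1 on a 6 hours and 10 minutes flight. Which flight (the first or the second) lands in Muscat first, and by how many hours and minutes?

Flight 1 in UTC: 11:56 + 8:00 = 19:56 on Oct 1.
+14 hours 41 minutes → arrive 10:37 UTC on Oct 2.
Flight 2 in UTC: 19:41 − 8:45 = 10:56 on Oct 1.
+6 hours and 10 minutes → arrive 17:06 UTC on Oct 1.
Flight 2 lands earlier by 17 hours 31 minutes.

the second, by 17 hours 31 minutes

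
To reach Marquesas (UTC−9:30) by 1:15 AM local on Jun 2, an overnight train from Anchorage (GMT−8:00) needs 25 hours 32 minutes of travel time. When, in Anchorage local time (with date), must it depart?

1:13 AM on June 1

Target arrival in UTC: 1:15 AM + 9:30 = 10:45 AM on Jun 2.
Subtract 25 hours and 32 minutes → departure 9:13 AM UTC on Jun 1.
Anchorage is UTC−8:00: 9:13 AM − 8:00 = 1:13 AM on Jun 1.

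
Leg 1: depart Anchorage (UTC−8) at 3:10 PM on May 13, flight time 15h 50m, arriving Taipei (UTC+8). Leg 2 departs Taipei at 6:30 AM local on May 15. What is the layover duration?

7 hours 30 minutes

Convert departure to UTC: 3:10 PM + 8:00 = 11:10 PM UTC on May 13.
Add 15 hours and 50 minutes flight time → 3:00 PM UTC (May 14).
Taipei is UTC+8:00, so local arrival = 3:00 PM + 8:00 = 11:00 PM on May 14.
Layover = 6:30 AM − 11:00 PM (+1 day) = 7 hours 30 minutes.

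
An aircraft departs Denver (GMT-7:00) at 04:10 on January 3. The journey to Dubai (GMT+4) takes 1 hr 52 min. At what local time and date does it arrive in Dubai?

17:02 on January 3

Dubai is 11:00 ahead of Denver.
After 1 hour 52 minutes it is 06:02 in Denver.
Shift by the zone difference: 06:02 + 11:00 = 17:02 on Jan 3 in Dubai.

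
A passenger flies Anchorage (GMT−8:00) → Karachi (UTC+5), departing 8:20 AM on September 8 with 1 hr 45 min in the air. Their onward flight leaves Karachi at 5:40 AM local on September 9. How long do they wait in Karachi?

Convert departure to UTC: 8:20 AM + 8:00 = 4:20 PM UTC on Sep 8.
Add 1 hour and 45 minutes flight time → 6:05 PM UTC.
Karachi is UTC+5:00, so local arrival = 6:05 PM + 5:00 = 11:05 PM on Sep 8.
Layover = 5:40 AM − 11:05 PM (+1 day) = 6 hours 35 minutes.

6 hours 35 minutes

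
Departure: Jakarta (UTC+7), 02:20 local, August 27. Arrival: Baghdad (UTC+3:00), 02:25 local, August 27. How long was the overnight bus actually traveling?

4 hours 5 minutes

Baghdad is 4:00 behind Jakarta.
Clock-face elapsed time (ignoring zones) is 5 minutes.
Actual elapsed = 5 minutes + 4:00 = 4 hours 5 minutes.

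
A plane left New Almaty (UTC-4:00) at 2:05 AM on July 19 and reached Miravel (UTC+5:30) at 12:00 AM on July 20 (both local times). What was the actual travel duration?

12 hours 25 minutes

Miravel is 9:30 ahead of New Almaty.
Clock-face elapsed time (ignoring zones) is 21 hours 55 minutes.
Actual elapsed = 21 hours 55 minutes − 9:30 = 12 hours 25 minutes.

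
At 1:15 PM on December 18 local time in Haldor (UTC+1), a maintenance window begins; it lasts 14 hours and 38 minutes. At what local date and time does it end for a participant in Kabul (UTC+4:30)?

Convert start to UTC: 1:15 PM − 1:00 = 12:15 PM UTC on Dec 18.
Add 14 hours and 38 minutes duration → 2:53 AM UTC (Dec 19).
Kabul is UTC+4:30, so local end time = 2:53 AM + 4:30 = 7:23 AM on Dec 19.

7:23 AM on December 19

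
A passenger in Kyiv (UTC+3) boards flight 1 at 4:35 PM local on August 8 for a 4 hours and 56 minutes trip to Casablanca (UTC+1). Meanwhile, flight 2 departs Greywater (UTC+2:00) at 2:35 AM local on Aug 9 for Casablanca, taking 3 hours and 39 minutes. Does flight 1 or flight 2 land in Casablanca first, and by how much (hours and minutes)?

Flight 1 in UTC: 4:35 PM − 3:00 = 1:35 PM on Aug 8.
+4 hours 56 minutes → arrive 6:31 PM UTC on Aug 8.
Flight 2 in UTC: 2:35 AM − 2:00 = 12:35 AM on Aug 9.
+3 hours and 39 minutes → arrive 4:14 AM UTC on Aug 9.
Flight 1 lands earlier by 9 hours 43 minutes.

the first, by 9 hours 43 minutes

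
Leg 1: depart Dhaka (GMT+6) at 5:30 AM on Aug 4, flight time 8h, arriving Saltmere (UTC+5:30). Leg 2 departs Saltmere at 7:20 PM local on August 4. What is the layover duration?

6 hours 20 minutes

Convert departure to UTC: 5:30 AM − 6:00 = 11:30 PM UTC on Aug 3.
Add 8 hours flight time → 7:30 AM UTC (Aug 4).
Saltmere is UTC+5:30, so local arrival = 7:30 AM + 5:30 = 1:00 PM on Aug 4.
Layover = 7:20 PM − 1:00 PM = 6 hours 20 minutes.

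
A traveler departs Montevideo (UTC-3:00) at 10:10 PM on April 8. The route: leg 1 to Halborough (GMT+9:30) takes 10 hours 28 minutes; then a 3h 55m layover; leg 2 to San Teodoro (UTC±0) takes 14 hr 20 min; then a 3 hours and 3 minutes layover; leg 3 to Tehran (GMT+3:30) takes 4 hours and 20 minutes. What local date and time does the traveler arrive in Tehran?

4:46 PM on April 10

Convert departure to UTC: 10:10 PM + 3:00 = 1:10 AM UTC on Apr 9.
Add 10 hours 28 minutes leg 1 → 11:38 AM UTC.
Add 3 hours 55 minutes layover in Halborough → 3:33 PM UTC.
Add 14 hours 20 minutes leg 2 → 5:53 AM UTC (Apr 10).
Add 3 hours 3 minutes layover in San Teodoro → 8:56 AM UTC.
Add 4 hours 20 minutes leg 3 → 1:16 PM UTC.
Tehran is UTC+3:30, so local arrival = 1:16 PM + 3:30 = 4:46 PM on Apr 10.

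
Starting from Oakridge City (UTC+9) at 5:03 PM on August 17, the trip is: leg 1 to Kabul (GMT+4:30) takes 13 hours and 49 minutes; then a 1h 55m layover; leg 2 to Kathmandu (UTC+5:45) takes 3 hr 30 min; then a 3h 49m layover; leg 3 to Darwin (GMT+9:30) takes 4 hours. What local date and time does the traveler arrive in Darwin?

8:36 PM on August 18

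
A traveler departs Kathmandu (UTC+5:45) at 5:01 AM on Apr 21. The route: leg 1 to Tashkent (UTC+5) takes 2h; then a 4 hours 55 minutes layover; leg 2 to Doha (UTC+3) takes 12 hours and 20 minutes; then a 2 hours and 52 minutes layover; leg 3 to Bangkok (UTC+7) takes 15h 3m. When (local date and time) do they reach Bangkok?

7:26 PM on April 22

Convert departure to UTC: 5:01 AM − 5:45 = 11:16 PM UTC on Apr 20.
Add 2 hours leg 1 → 1:16 AM UTC (Apr 21).
Add 4 hours and 55 minutes layover in Tashkent → 6:11 AM UTC.
Add 12 hours and 20 minutes leg 2 → 6:31 PM UTC.
Add 2 hours 52 minutes layover in Doha → 9:23 PM UTC.
Add 15 hours and 3 minutes leg 3 → 12:26 PM UTC (Apr 22).
Bangkok is UTC+7:00, so local arrival = 12:26 PM + 7:00 = 7:26 PM on Apr 22.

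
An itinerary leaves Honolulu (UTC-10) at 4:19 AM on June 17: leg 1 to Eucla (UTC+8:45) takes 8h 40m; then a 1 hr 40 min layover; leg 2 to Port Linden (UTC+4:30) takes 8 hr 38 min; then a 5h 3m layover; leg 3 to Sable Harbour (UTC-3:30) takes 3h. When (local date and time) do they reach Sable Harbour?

1:50 PM on June 18

Convert departure to UTC: 4:19 AM + 10:00 = 2:19 PM UTC on Jun 17.
Add 8 hours and 40 minutes leg 1 → 10:59 PM UTC.
Add 1 hour and 40 minutes layover in Eucla → 12:39 AM UTC (Jun 18).
Add 8 hours and 38 minutes leg 2 → 9:17 AM UTC.
Add 5 hours 3 minutes layover in Port Linden → 2:20 PM UTC.
Add 3 hours leg 3 → 5:20 PM UTC.
Sable Harbour is UTC−3:30, so local arrival = 5:20 PM − 3:30 = 1:50 PM on Jun 18.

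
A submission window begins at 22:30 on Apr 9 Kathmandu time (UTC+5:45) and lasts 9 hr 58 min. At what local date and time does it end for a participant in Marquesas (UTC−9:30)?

17:13 on April 9

Convert start to UTC: 22:30 − 5:45 = 16:45 UTC on Apr 9.
Add 9 hours and 58 minutes duration → 02:43 UTC (Apr 10).
Marquesas is UTC−9:30, so local end time = 02:43 − 9:30 = 17:13 on Apr 9.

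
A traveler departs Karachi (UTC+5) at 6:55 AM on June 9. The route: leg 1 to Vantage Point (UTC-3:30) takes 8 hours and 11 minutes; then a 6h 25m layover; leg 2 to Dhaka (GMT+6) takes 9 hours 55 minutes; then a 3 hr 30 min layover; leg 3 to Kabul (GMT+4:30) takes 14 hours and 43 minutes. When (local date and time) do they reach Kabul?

Convert departure to UTC: 6:55 AM − 5:00 = 1:55 AM UTC on Jun 9.
Add 8 hours 11 minutes leg 1 → 10:06 AM UTC.
Add 6 hours 25 minutes layover in Vantage Point → 4:31 PM UTC.
Add 9 hours and 55 minutes leg 2 → 2:26 AM UTC (Jun 10).
Add 3 hours 30 minutes layover in Dhaka → 5:56 AM UTC.
Add 14 hours 43 minutes leg 3 → 8:39 PM UTC.
Kabul is UTC+4:30, so local arrival = 8:39 PM + 4:30 = 1:09 AM on Jun 11.

1:09 AM on Jun 11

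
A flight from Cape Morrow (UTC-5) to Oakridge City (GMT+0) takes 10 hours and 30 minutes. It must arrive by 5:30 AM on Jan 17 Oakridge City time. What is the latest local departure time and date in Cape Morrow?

2:00 PM on January 16

Target arrival is already UTC: 5:30 AM on Jan 17.
Subtract 10 hours 30 minutes → departure 7:00 PM UTC on Jan 16.
Cape Morrow is UTC−5:00: 7:00 PM − 5:00 = 2:00 PM on Jan 16.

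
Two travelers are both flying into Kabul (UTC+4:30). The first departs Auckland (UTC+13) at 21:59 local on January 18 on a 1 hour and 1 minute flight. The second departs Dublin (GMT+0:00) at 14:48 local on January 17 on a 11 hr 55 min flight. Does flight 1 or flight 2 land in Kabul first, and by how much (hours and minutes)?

the second, by 7 hours 17 minutes

Flight 1 in UTC: 21:59 − 13:00 = 08:59 on Jan 18.
+1 hour and 1 minute → arrive 10:00 UTC on Jan 18.
Flight 2 departs at 14:48 UTC (Jan 17).
+11 hours 55 minutes → arrive 02:43 UTC on Jan 18.
Flight 2 lands earlier by 7 hours 17 minutes.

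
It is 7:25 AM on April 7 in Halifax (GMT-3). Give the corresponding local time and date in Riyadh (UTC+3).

1:25 PM on April 7

In UTC: 7:25 AM + 3:00 = 10:25 AM on Apr 7.
Riyadh is UTC+3:00: 10:25 AM + 3:00 = 1:25 PM on Apr 7.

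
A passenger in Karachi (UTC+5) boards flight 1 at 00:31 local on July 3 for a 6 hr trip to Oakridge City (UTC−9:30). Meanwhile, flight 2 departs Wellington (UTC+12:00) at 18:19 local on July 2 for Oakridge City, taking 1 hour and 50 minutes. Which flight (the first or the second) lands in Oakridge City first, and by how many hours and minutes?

Flight 1 in UTC: 00:31 − 5:00 = 19:31 on Jul 2.
+6 hours → arrive 01:31 UTC on Jul 3.
Flight 2 in UTC: 18:19 − 12:00 = 06:19 on Jul 2.
+1 hour 50 minutes → arrive 08:09 UTC on Jul 2.
Flight 2 lands earlier by 17 hours 22 minutes.

the second, by 17 hours 22 minutes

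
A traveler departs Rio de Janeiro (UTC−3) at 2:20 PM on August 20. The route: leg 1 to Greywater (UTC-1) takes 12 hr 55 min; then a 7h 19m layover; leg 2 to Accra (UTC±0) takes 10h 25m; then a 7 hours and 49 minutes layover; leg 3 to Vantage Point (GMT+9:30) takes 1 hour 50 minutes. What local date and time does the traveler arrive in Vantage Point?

7:08 PM on Aug 22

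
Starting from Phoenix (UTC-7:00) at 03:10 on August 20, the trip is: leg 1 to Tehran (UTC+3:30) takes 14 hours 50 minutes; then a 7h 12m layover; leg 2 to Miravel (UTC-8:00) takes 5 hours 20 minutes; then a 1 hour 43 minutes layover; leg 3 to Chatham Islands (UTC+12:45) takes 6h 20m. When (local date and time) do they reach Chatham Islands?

10:20 on August 22

Convert departure to UTC: 03:10 + 7:00 = 10:10 UTC on Aug 20.
Add 14 hours and 50 minutes leg 1 → 01:00 UTC (Aug 21).
Add 7 hours 12 minutes layover in Tehran → 08:12 UTC.
Add 5 hours 20 minutes leg 2 → 13:32 UTC.
Add 1 hour 43 minutes layover in Miravel → 15:15 UTC.
Add 6 hours and 20 minutes leg 3 → 21:35 UTC.
Chatham Islands is UTC+12:45, so local arrival = 21:35 + 12:45 = 10:20 on Aug 22.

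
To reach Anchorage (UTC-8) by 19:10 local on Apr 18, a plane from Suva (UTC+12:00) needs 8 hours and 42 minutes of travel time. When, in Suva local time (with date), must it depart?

06:28 on April 19

Target arrival in UTC: 19:10 + 8:00 = 03:10 on Apr 19.
Subtract 8 hours and 42 minutes → departure 18:28 UTC on Apr 18.
Suva is UTC+12:00: 18:28 + 12:00 = 06:28 on Apr 19.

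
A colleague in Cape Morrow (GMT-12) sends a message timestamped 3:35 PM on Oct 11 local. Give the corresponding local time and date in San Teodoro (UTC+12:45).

4:20 PM on Oct 12

San Teodoro is 24:45 ahead of Cape Morrow.
Shift by the zone difference: 3:35 PM + 24:45 = 4:20 PM on Oct 12 in San Teodoro.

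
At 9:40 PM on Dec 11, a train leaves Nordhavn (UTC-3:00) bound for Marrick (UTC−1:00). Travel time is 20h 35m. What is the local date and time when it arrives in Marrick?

8:15 PM on Dec 12

Marrick is 2:00 ahead of Nordhavn.
After 20 hours and 35 minutes it is 6:15 PM (Dec 12) in Nordhavn.
Shift by the zone difference: 6:15 PM + 2:00 = 8:15 PM on Dec 12 in Marrick.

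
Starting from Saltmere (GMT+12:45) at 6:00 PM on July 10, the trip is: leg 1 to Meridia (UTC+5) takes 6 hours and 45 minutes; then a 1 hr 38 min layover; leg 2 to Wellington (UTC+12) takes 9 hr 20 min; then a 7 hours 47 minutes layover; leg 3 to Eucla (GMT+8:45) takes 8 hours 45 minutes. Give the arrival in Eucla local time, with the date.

Convert departure to UTC: 6:00 PM − 12:45 = 5:15 AM UTC on Jul 10.
Add 6 hours and 45 minutes leg 1 → 12:00 PM UTC.
Add 1 hour 38 minutes layover in Meridia → 1:38 PM UTC.
Add 9 hours 20 minutes leg 2 → 10:58 PM UTC.
Add 7 hours 47 minutes layover in Wellington → 6:45 AM UTC (Jul 11).
Add 8 hours 45 minutes leg 3 → 3:30 PM UTC.
Eucla is UTC+8:45, so local arrival = 3:30 PM + 8:45 = 12:15 AM on Jul 12.

12:15 AM on July 12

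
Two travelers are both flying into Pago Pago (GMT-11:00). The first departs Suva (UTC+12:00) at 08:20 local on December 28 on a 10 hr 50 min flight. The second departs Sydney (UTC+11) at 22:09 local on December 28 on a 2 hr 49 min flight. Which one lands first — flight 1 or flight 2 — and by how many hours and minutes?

the first, by 6 hours 48 minutes

Flight 1 in UTC: 08:20 − 12:00 = 20:20 on Dec 27.
+10 hours 50 minutes → arrive 07:10 UTC on Dec 28.
Flight 2 in UTC: 22:09 − 11:00 = 11:09 on Dec 28.
+2 hours and 49 minutes → arrive 13:58 UTC on Dec 28.
Flight 1 lands earlier by 6 hours 48 minutes.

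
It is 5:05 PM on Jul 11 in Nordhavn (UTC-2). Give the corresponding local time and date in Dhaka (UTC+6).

Dhaka is 8:00 ahead of Nordhavn.
Shift by the zone difference: 5:05 PM + 8:00 = 1:05 AM on Jul 12 in Dhaka.

1:05 AM on July 12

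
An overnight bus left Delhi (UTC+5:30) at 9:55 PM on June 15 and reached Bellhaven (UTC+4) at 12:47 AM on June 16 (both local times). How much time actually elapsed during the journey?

4 hours 22 minutes

Bellhaven is 1:30 behind Delhi.
Clock-face elapsed time (ignoring zones) is 2 hours 52 minutes.
Actual elapsed = 2 hours 52 minutes + 1:30 = 4 hours 22 minutes.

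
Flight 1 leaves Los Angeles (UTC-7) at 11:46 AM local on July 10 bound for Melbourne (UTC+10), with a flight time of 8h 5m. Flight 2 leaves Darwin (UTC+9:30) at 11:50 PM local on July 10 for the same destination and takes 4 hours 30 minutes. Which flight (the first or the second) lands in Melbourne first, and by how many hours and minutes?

Flight 1 in UTC: 11:46 AM + 7:00 = 6:46 PM on Jul 10.
+8 hours and 5 minutes → arrive 2:51 AM UTC on Jul 11.
Flight 2 in UTC: 11:50 PM − 9:30 = 2:20 PM on Jul 10.
+4 hours and 30 minutes → arrive 6:50 PM UTC on Jul 10.
Flight 2 lands earlier by 8 hours 1 minute.

the second, by 8 hours 1 minute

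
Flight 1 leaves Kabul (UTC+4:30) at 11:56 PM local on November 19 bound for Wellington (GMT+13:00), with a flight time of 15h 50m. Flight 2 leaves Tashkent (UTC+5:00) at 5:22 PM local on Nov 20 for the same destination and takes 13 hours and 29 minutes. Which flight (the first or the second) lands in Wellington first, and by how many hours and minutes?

Flight 1 in UTC: 11:56 PM − 4:30 = 7:26 PM on Nov 19.
+15 hours and 50 minutes → arrive 11:16 AM UTC on Nov 20.
Flight 2 in UTC: 5:22 PM − 5:00 = 12:22 PM on Nov 20.
+13 hours 29 minutes → arrive 1:51 AM UTC on Nov 21.
Flight 1 lands earlier by 14 hours 35 minutes.

the first, by 14 hours 35 minutes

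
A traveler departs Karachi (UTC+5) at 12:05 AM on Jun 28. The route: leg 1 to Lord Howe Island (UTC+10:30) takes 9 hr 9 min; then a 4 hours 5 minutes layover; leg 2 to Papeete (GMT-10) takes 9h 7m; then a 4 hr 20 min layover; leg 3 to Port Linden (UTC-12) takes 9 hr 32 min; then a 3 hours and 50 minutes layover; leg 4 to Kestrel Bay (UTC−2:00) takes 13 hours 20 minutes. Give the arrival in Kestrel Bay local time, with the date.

Convert departure to UTC: 12:05 AM − 5:00 = 7:05 PM UTC on Jun 27.
Add 9 hours and 9 minutes leg 1 → 4:14 AM UTC (Jun 28).
Add 4 hours and 5 minutes layover in Lord Howe Island → 8:19 AM UTC.
Add 9 hours 7 minutes leg 2 → 5:26 PM UTC.
Add 4 hours and 20 minutes layover in Papeete → 9:46 PM UTC.
Add 9 hours 32 minutes leg 3 → 7:18 AM UTC (Jun 29).
Add 3 hours and 50 minutes layover in Port Linden → 11:08 AM UTC.
Add 13 hours and 20 minutes leg 4 → 12:28 AM UTC (Jun 30).
Kestrel Bay is UTC−2:00, so local arrival = 12:28 AM − 2:00 = 10:28 PM on Jun 29.

10:28 PM on June 29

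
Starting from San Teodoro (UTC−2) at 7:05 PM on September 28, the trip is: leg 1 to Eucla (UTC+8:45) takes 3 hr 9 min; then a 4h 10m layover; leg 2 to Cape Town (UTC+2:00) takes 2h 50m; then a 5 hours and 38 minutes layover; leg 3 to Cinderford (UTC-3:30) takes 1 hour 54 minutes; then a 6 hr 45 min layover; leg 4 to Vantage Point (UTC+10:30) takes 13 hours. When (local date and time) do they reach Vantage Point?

9:01 PM on September 30

Convert departure to UTC: 7:05 PM + 2:00 = 9:05 PM UTC on Sep 28.
Add 3 hours and 9 minutes leg 1 → 12:14 AM UTC (Sep 29).
Add 4 hours 10 minutes layover in Eucla → 4:24 AM UTC.
Add 2 hours and 50 minutes leg 2 → 7:14 AM UTC.
Add 5 hours and 38 minutes layover in Cape Town → 12:52 PM UTC.
Add 1 hour and 54 minutes leg 3 → 2:46 PM UTC.
Add 6 hours and 45 minutes layover in Cinderford → 9:31 PM UTC.
Add 13 hours leg 4 → 10:31 AM UTC (Sep 30).
Vantage Point is UTC+10:30, so local arrival = 10:31 AM + 10:30 = 9:01 PM on Sep 30.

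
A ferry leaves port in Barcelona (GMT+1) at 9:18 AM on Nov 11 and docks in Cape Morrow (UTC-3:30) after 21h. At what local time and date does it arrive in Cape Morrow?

1:48 AM on Nov 12

Cape Morrow is 4:30 behind Barcelona.
After 21 hours it is 6:18 AM (Nov 12) in Barcelona.
Shift by the zone difference: 6:18 AM − 4:30 = 1:48 AM on Nov 12 in Cape Morrow.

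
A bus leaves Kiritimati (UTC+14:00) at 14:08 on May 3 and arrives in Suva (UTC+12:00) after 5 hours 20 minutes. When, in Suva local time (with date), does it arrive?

17:28 on May 3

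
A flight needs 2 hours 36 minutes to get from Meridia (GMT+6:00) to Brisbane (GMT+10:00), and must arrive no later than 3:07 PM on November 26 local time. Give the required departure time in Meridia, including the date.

8:31 AM on November 26

Target arrival in UTC: 3:07 PM − 10:00 = 5:07 AM on Nov 26.
Subtract 2 hours and 36 minutes → departure 2:31 AM UTC on Nov 26.
Meridia is UTC+6:00: 2:31 AM + 6:00 = 8:31 AM on Nov 26.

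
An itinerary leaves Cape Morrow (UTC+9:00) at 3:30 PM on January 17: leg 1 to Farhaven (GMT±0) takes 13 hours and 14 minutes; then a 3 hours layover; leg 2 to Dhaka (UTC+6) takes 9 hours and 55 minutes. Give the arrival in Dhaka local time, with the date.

2:39 PM on January 18

Convert departure to UTC: 3:30 PM − 9:00 = 6:30 AM UTC on Jan 17.
Add 13 hours and 14 minutes leg 1 → 7:44 PM UTC.
Add 3 hours layover in Farhaven → 10:44 PM UTC.
Add 9 hours 55 minutes leg 2 → 8:39 AM UTC (Jan 18).
Dhaka is UTC+6:00, so local arrival = 8:39 AM + 6:00 = 2:39 PM on Jan 18.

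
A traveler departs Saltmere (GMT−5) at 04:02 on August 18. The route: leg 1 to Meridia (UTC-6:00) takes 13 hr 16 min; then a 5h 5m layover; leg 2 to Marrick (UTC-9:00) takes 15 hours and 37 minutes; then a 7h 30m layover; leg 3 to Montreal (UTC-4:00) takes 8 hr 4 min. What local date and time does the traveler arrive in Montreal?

Convert departure to UTC: 04:02 + 5:00 = 09:02 UTC on Aug 18.
Add 13 hours and 16 minutes leg 1 → 22:18 UTC.
Add 5 hours and 5 minutes layover in Meridia → 03:23 UTC (Aug 19).
Add 15 hours 37 minutes leg 2 → 19:00 UTC.
Add 7 hours 30 minutes layover in Marrick → 02:30 UTC (Aug 20).
Add 8 hours 4 minutes leg 3 → 10:34 UTC.
Montreal is UTC−4:00, so local arrival = 10:34 − 4:00 = 06:34 on Aug 20.

06:34 on Aug 20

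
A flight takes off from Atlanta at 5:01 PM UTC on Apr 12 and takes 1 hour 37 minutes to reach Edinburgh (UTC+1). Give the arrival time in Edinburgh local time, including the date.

7:38 PM on Apr 12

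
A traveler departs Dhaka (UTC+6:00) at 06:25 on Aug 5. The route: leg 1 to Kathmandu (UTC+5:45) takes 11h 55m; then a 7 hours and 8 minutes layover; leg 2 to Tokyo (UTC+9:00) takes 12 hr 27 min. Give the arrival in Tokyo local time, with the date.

16:55 on August 6

Convert departure to UTC: 06:25 − 6:00 = 00:25 UTC on Aug 5.
Add 11 hours 55 minutes leg 1 → 12:20 UTC.
Add 7 hours and 8 minutes layover in Kathmandu → 19:28 UTC.
Add 12 hours and 27 minutes leg 2 → 07:55 UTC (Aug 6).
Tokyo is UTC+9:00, so local arrival = 07:55 + 9:00 = 16:55 on Aug 6.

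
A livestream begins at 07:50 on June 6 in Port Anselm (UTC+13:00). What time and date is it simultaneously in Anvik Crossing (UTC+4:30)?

In UTC: 07:50 − 13:00 = 18:50 on Jun 5.
Anvik Crossing is UTC+4:30: 18:50 + 4:30 = 23:20 on Jun 5.

23:20 on June 5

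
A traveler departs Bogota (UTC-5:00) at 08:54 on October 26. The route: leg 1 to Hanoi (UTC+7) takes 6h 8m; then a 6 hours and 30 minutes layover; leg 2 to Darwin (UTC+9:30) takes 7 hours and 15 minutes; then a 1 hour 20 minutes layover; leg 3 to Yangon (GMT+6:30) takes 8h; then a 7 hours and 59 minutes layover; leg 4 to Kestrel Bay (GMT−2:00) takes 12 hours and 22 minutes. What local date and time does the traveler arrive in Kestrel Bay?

13:28 on October 28

Convert departure to UTC: 08:54 + 5:00 = 13:54 UTC on Oct 26.
Add 6 hours and 8 minutes leg 1 → 20:02 UTC.
Add 6 hours 30 minutes layover in Hanoi → 02:32 UTC (Oct 27).
Add 7 hours and 15 minutes leg 2 → 09:47 UTC.
Add 1 hour and 20 minutes layover in Darwin → 11:07 UTC.
Add 8 hours leg 3 → 19:07 UTC.
Add 7 hours 59 minutes layover in Yangon → 03:06 UTC (Oct 28).
Add 12 hours 22 minutes leg 4 → 15:28 UTC.
Kestrel Bay is UTC−2:00, so local arrival = 15:28 − 2:00 = 13:28 on Oct 28.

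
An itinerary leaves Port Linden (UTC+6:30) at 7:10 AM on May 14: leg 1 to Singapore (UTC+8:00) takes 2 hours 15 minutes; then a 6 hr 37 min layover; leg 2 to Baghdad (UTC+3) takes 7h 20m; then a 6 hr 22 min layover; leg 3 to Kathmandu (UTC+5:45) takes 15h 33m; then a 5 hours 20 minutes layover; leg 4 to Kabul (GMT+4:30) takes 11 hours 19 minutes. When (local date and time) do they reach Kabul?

Convert departure to UTC: 7:10 AM − 6:30 = 12:40 AM UTC on May 14.
Add 2 hours and 15 minutes leg 1 → 2:55 AM UTC.
Add 6 hours 37 minutes layover in Singapore → 9:32 AM UTC.
Add 7 hours 20 minutes leg 2 → 4:52 PM UTC.
Add 6 hours and 22 minutes layover in Baghdad → 11:14 PM UTC.
Add 15 hours and 33 minutes leg 3 → 2:47 PM UTC (May 15).
Add 5 hours and 20 minutes layover in Kathmandu → 8:07 PM UTC.
Add 11 hours and 19 minutes leg 4 → 7:26 AM UTC (May 16).
Kabul is UTC+4:30, so local arrival = 7:26 AM + 4:30 = 11:56 AM on May 16.

11:56 AM on May 16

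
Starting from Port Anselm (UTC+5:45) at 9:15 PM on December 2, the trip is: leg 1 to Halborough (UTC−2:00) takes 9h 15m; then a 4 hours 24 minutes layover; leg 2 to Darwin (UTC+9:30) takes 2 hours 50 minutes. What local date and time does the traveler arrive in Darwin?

Convert departure to UTC: 9:15 PM − 5:45 = 3:30 PM UTC on Dec 2.
Add 9 hours and 15 minutes leg 1 → 12:45 AM UTC (Dec 3).
Add 4 hours 24 minutes layover in Halborough → 5:09 AM UTC.
Add 2 hours and 50 minutes leg 2 → 7:59 AM UTC.
Darwin is UTC+9:30, so local arrival = 7:59 AM + 9:30 = 5:29 PM on Dec 3.

5:29 PM on December 3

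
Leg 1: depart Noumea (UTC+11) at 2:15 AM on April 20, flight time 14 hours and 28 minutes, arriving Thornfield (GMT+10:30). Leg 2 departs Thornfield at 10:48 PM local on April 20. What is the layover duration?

6 hours 35 minutes

Convert departure to UTC: 2:15 AM − 11:00 = 3:15 PM UTC on Apr 19.
Add 14 hours 28 minutes flight time → 5:43 AM UTC (Apr 20).
Thornfield is UTC+10:30, so local arrival = 5:43 AM + 10:30 = 4:13 PM on Apr 20.
Layover = 10:48 PM − 4:13 PM = 6 hours 35 minutes.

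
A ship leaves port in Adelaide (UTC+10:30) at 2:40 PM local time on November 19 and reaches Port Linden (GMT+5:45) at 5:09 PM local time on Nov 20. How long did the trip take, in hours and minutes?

Port Linden is 4:45 behind Adelaide.
Clock-face elapsed time (ignoring zones) is 26 hours 29 minutes.
Actual elapsed = 26 hours 29 minutes + 4:45 = 31 hours 14 minutes.

31 hours 14 minutes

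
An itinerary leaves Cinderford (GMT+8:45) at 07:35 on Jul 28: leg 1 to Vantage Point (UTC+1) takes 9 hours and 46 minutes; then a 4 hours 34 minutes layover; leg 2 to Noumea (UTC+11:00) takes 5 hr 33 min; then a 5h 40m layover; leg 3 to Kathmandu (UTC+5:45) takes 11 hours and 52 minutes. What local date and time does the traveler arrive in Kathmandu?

18:00 on July 29

Convert departure to UTC: 07:35 − 8:45 = 22:50 UTC on Jul 27.
Add 9 hours 46 minutes leg 1 → 08:36 UTC (Jul 28).
Add 4 hours 34 minutes layover in Vantage Point → 13:10 UTC.
Add 5 hours 33 minutes leg 2 → 18:43 UTC.
Add 5 hours 40 minutes layover in Noumea → 00:23 UTC (Jul 29).
Add 11 hours and 52 minutes leg 3 → 12:15 UTC.
Kathmandu is UTC+5:45, so local arrival = 12:15 + 5:45 = 18:00 on Jul 29.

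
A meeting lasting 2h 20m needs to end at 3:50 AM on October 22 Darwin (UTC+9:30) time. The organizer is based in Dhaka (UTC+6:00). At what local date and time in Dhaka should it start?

Target end time in UTC: 3:50 AM − 9:30 = 6:20 PM on Oct 21.
Subtract 2 hours and 20 minutes → start 4:00 PM UTC on Oct 21.
Dhaka is UTC+6:00: 4:00 PM + 6:00 = 10:00 PM on Oct 21.

10:00 PM on October 21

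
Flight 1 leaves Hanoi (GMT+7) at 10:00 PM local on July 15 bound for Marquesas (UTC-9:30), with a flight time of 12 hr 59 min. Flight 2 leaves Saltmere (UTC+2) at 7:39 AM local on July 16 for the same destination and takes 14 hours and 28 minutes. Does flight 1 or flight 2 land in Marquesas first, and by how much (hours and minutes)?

Flight 1 in UTC: 10:00 PM − 7:00 = 3:00 PM on Jul 15.
+12 hours and 59 minutes → arrive 3:59 AM UTC on Jul 16.
Flight 2 in UTC: 7:39 AM − 2:00 = 5:39 AM on Jul 16.
+14 hours 28 minutes → arrive 8:07 PM UTC on Jul 16.
Flight 1 lands earlier by 16 hours 8 minutes.

the first, by 16 hours 8 minutes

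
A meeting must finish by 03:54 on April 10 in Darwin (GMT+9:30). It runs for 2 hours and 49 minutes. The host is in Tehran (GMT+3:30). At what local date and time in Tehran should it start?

Target end time in UTC: 03:54 − 9:30 = 18:24 on Apr 9.
Subtract 2 hours 49 minutes → start 15:35 UTC on Apr 9.
Tehran is UTC+3:30: 15:35 + 3:30 = 19:05 on Apr 9.

19:05 on Apr 9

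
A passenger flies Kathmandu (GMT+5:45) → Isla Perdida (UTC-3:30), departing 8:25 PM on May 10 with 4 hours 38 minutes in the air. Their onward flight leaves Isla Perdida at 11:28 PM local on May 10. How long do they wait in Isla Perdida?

Convert departure to UTC: 8:25 PM − 5:45 = 2:40 PM UTC on May 10.
Add 4 hours and 38 minutes flight time → 7:18 PM UTC.
Isla Perdida is UTC−3:30, so local arrival = 7:18 PM − 3:30 = 3:48 PM on May 10.
Layover = 11:28 PM − 3:48 PM = 7 hours 40 minutes.

7 hours 40 minutes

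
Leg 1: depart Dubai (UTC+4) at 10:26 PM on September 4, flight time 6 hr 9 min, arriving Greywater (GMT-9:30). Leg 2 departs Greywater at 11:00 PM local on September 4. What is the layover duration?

7 hours 55 minutes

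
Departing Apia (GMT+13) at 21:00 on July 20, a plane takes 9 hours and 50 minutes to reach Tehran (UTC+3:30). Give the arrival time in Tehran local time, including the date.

Convert departure to UTC: 21:00 − 13:00 = 08:00 UTC on Jul 20.
Add 9 hours 50 minutes travel time → 17:50 UTC.
Tehran is UTC+3:30, so local arrival = 17:50 + 3:30 = 21:20 on Jul 20.

21:20 on July 20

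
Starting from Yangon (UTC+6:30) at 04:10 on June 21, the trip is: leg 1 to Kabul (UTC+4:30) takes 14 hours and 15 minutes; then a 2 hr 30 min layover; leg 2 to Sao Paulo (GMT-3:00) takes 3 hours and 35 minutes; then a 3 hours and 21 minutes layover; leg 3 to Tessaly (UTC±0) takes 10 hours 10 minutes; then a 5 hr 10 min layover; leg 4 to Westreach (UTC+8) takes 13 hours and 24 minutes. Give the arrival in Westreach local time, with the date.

10:05 on June 23

Convert departure to UTC: 04:10 − 6:30 = 21:40 UTC on Jun 20.
Add 14 hours 15 minutes leg 1 → 11:55 UTC (Jun 21).
Add 2 hours 30 minutes layover in Kabul → 14:25 UTC.
Add 3 hours 35 minutes leg 2 → 18:00 UTC.
Add 3 hours 21 minutes layover in Sao Paulo → 21:21 UTC.
Add 10 hours and 10 minutes leg 3 → 07:31 UTC (Jun 22).
Add 5 hours and 10 minutes layover in Tessaly → 12:41 UTC.
Add 13 hours 24 minutes leg 4 → 02:05 UTC (Jun 23).
Westreach is UTC+8:00, so local arrival = 02:05 + 8:00 = 10:05 on Jun 23.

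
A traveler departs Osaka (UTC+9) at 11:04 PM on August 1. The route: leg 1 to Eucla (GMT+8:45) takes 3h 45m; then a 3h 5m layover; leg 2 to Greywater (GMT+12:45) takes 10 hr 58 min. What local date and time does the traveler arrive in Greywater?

8:37 PM on August 2

Convert departure to UTC: 11:04 PM − 9:00 = 2:04 PM UTC on Aug 1.
Add 3 hours 45 minutes leg 1 → 5:49 PM UTC.
Add 3 hours 5 minutes layover in Eucla → 8:54 PM UTC.
Add 10 hours 58 minutes leg 2 → 7:52 AM UTC (Aug 2).
Greywater is UTC+12:45, so local arrival = 7:52 AM + 12:45 = 8:37 PM on Aug 2.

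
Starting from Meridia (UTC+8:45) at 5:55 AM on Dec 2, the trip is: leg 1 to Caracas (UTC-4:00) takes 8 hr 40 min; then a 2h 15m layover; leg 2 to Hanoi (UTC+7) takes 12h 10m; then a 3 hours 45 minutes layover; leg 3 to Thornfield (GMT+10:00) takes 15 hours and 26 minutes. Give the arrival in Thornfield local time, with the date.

Convert departure to UTC: 5:55 AM − 8:45 = 9:10 PM UTC on Dec 1.
Add 8 hours and 40 minutes leg 1 → 5:50 AM UTC (Dec 2).
Add 2 hours 15 minutes layover in Caracas → 8:05 AM UTC.
Add 12 hours 10 minutes leg 2 → 8:15 PM UTC.
Add 3 hours and 45 minutes layover in Hanoi → 12:00 AM UTC (Dec 3).
Add 15 hours 26 minutes leg 3 → 3:26 PM UTC.
Thornfield is UTC+10:00, so local arrival = 3:26 PM + 10:00 = 1:26 AM on Dec 4.

1:26 AM on December 4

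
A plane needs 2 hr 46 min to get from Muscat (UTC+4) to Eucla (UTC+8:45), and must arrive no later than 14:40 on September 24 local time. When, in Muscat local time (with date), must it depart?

Target arrival in UTC: 14:40 − 8:45 = 05:55 on Sep 24.
Subtract 2 hours 46 minutes → departure 03:09 UTC on Sep 24.
Muscat is UTC+4:00: 03:09 + 4:00 = 07:09 on Sep 24.

07:09 on Sep 24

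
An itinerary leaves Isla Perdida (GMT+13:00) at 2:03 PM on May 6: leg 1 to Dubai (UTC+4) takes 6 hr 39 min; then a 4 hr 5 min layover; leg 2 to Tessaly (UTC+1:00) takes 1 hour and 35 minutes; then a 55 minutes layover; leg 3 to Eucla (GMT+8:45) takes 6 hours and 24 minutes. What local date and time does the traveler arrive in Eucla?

5:26 AM on May 7

Convert departure to UTC: 2:03 PM − 13:00 = 1:03 AM UTC on May 6.
Add 6 hours 39 minutes leg 1 → 7:42 AM UTC.
Add 4 hours 5 minutes layover in Dubai → 11:47 AM UTC.
Add 1 hour 35 minutes leg 2 → 1:22 PM UTC.
Add 55 minutes layover in Tessaly → 2:17 PM UTC.
Add 6 hours 24 minutes leg 3 → 8:41 PM UTC.
Eucla is UTC+8:45, so local arrival = 8:41 PM + 8:45 = 5:26 AM on May 7.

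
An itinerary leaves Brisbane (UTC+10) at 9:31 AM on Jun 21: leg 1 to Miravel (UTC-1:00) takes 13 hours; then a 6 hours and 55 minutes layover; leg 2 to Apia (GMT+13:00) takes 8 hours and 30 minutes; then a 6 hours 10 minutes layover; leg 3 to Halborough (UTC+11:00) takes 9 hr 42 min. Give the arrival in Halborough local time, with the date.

Convert departure to UTC: 9:31 AM − 10:00 = 11:31 PM UTC on Jun 20.
Add 13 hours leg 1 → 12:31 PM UTC (Jun 21).
Add 6 hours and 55 minutes layover in Miravel → 7:26 PM UTC.
Add 8 hours 30 minutes leg 2 → 3:56 AM UTC (Jun 22).
Add 6 hours 10 minutes layover in Apia → 10:06 AM UTC.
Add 9 hours 42 minutes leg 3 → 7:48 PM UTC.
Halborough is UTC+11:00, so local arrival = 7:48 PM + 11:00 = 6:48 AM on Jun 23.

6:48 AM on Jun 23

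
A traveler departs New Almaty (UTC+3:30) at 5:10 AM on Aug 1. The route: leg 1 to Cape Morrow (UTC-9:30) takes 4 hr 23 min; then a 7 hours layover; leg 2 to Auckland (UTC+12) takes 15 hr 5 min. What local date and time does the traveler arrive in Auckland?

Convert departure to UTC: 5:10 AM − 3:30 = 1:40 AM UTC on Aug 1.
Add 4 hours 23 minutes leg 1 → 6:03 AM UTC.
Add 7 hours layover in Cape Morrow → 1:03 PM UTC.
Add 15 hours and 5 minutes leg 2 → 4:08 AM UTC (Aug 2).
Auckland is UTC+12:00, so local arrival = 4:08 AM + 12:00 = 4:08 PM on Aug 2.

4:08 PM on August 2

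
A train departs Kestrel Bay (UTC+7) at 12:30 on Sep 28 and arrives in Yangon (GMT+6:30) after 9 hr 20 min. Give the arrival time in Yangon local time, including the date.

Yangon is 0:30 behind Kestrel Bay.
After 9 hours and 20 minutes it is 21:50 in Kestrel Bay.
Shift by the zone difference: 21:50 − 0:30 = 21:20 on Sep 28 in Yangon.

21:20 on September 28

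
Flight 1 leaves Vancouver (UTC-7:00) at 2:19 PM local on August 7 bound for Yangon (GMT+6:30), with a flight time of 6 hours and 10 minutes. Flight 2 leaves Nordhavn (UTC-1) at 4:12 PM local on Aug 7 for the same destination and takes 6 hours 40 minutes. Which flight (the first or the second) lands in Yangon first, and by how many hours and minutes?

Flight 1 in UTC: 2:19 PM + 7:00 = 9:19 PM on Aug 7.
+6 hours 10 minutes → arrive 3:29 AM UTC on Aug 8.
Flight 2 in UTC: 4:12 PM + 1:00 = 5:12 PM on Aug 7.
+6 hours and 40 minutes → arrive 11:52 PM UTC on Aug 7.
Flight 2 lands earlier by 3 hours 37 minutes.

the second, by 3 hours 37 minutes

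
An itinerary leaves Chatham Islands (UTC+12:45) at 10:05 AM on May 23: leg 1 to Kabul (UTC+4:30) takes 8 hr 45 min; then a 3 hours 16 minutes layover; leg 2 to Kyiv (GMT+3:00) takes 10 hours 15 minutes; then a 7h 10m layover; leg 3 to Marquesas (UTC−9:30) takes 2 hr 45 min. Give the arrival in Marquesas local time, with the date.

Convert departure to UTC: 10:05 AM − 12:45 = 9:20 PM UTC on May 22.
Add 8 hours and 45 minutes leg 1 → 6:05 AM UTC (May 23).
Add 3 hours and 16 minutes layover in Kabul → 9:21 AM UTC.
Add 10 hours 15 minutes leg 2 → 7:36 PM UTC.
Add 7 hours and 10 minutes layover in Kyiv → 2:46 AM UTC (May 24).
Add 2 hours 45 minutes leg 3 → 5:31 AM UTC.
Marquesas is UTC−9:30, so local arrival = 5:31 AM − 9:30 = 8:01 PM on May 23.

8:01 PM on May 23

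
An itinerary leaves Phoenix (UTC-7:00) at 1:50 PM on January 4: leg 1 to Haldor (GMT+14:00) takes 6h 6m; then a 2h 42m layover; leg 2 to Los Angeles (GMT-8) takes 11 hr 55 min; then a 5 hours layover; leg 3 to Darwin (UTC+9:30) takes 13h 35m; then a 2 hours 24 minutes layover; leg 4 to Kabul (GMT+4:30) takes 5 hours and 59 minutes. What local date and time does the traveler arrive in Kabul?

Convert departure to UTC: 1:50 PM + 7:00 = 8:50 PM UTC on Jan 4.
Add 6 hours 6 minutes leg 1 → 2:56 AM UTC (Jan 5).
Add 2 hours and 42 minutes layover in Haldor → 5:38 AM UTC.
Add 11 hours 55 minutes leg 2 → 5:33 PM UTC.
Add 5 hours layover in Los Angeles → 10:33 PM UTC.
Add 13 hours and 35 minutes leg 3 → 12:08 PM UTC (Jan 6).
Add 2 hours 24 minutes layover in Darwin → 2:32 PM UTC.
Add 5 hours and 59 minutes leg 4 → 8:31 PM UTC.
Kabul is UTC+4:30, so local arrival = 8:31 PM + 4:30 = 1:01 AM on Jan 7.

1:01 AM on January 7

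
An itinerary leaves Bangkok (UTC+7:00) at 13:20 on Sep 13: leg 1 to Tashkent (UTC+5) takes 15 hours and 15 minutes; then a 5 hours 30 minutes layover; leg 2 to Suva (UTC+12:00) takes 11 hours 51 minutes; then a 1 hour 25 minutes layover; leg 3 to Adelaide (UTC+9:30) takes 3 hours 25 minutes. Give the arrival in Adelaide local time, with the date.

05:16 on Sep 15

Convert departure to UTC: 13:20 − 7:00 = 06:20 UTC on Sep 13.
Add 15 hours and 15 minutes leg 1 → 21:35 UTC.
Add 5 hours 30 minutes layover in Tashkent → 03:05 UTC (Sep 14).
Add 11 hours and 51 minutes leg 2 → 14:56 UTC.
Add 1 hour and 25 minutes layover in Suva → 16:21 UTC.
Add 3 hours 25 minutes leg 3 → 19:46 UTC.
Adelaide is UTC+9:30, so local arrival = 19:46 + 9:30 = 05:16 on Sep 15.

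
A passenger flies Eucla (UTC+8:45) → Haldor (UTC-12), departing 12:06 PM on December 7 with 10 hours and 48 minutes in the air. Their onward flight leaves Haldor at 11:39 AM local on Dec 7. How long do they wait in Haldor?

Convert departure to UTC: 12:06 PM − 8:45 = 3:21 AM UTC on Dec 7.
Add 10 hours and 48 minutes flight time → 2:09 PM UTC.
Haldor is UTC−12:00, so local arrival = 2:09 PM − 12:00 = 2:09 AM on Dec 7.
Layover = 11:39 AM − 2:09 AM = 9 hours 30 minutes.

9 hours 30 minutes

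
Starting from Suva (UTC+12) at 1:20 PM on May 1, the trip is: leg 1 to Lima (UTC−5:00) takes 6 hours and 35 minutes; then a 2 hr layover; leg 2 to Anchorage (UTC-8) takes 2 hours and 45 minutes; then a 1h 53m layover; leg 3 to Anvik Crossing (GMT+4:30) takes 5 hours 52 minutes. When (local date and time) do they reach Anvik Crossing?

Convert departure to UTC: 1:20 PM − 12:00 = 1:20 AM UTC on May 1.
Add 6 hours 35 minutes leg 1 → 7:55 AM UTC.
Add 2 hours layover in Lima → 9:55 AM UTC.
Add 2 hours and 45 minutes leg 2 → 12:40 PM UTC.
Add 1 hour 53 minutes layover in Anchorage → 2:33 PM UTC.
Add 5 hours 52 minutes leg 3 → 8:25 PM UTC.
Anvik Crossing is UTC+4:30, so local arrival = 8:25 PM + 4:30 = 12:55 AM on May 2.

12:55 AM on May 2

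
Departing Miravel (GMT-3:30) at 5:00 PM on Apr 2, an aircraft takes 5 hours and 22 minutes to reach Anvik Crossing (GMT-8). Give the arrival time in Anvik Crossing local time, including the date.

5:52 PM on Apr 2

Convert departure to UTC: 5:00 PM + 3:30 = 8:30 PM UTC on Apr 2.
Add 5 hours 22 minutes travel time → 1:52 AM UTC (Apr 3).
Anvik Crossing is UTC−8:00, so local arrival = 1:52 AM − 8:00 = 5:52 PM on Apr 2.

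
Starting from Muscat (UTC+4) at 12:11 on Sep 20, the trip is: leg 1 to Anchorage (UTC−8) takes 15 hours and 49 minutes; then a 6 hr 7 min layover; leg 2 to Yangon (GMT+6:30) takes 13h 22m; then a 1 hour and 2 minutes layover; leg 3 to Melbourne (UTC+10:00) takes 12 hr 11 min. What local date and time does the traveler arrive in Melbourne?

Convert departure to UTC: 12:11 − 4:00 = 08:11 UTC on Sep 20.
Add 15 hours and 49 minutes leg 1 → 00:00 UTC (Sep 21).
Add 6 hours and 7 minutes layover in Anchorage → 06:07 UTC.
Add 13 hours 22 minutes leg 2 → 19:29 UTC.
Add 1 hour and 2 minutes layover in Yangon → 20:31 UTC.
Add 12 hours 11 minutes leg 3 → 08:42 UTC (Sep 22).
Melbourne is UTC+10:00, so local arrival = 08:42 + 10:00 = 18:42 on Sep 22.

18:42 on September 22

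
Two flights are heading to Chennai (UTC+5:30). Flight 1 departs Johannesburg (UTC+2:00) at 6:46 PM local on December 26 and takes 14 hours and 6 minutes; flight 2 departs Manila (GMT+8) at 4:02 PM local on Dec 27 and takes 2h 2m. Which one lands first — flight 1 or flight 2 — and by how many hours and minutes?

the first, by 3 hours 12 minutes

Flight 1 in UTC: 6:46 PM − 2:00 = 4:46 PM on Dec 26.
+14 hours and 6 minutes → arrive 6:52 AM UTC on Dec 27.
Flight 2 in UTC: 4:02 PM − 8:00 = 8:02 AM on Dec 27.
+2 hours 2 minutes → arrive 10:04 AM UTC on Dec 27.
Flight 1 lands earlier by 3 hours 12 minutes.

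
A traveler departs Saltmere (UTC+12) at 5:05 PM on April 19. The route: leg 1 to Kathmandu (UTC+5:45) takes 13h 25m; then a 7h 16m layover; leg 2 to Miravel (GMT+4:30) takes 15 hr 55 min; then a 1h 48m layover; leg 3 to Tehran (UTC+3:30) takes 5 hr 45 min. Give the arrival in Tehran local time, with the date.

Convert departure to UTC: 5:05 PM − 12:00 = 5:05 AM UTC on Apr 19.
Add 13 hours and 25 minutes leg 1 → 6:30 PM UTC.
Add 7 hours 16 minutes layover in Kathmandu → 1:46 AM UTC (Apr 20).
Add 15 hours 55 minutes leg 2 → 5:41 PM UTC.
Add 1 hour 48 minutes layover in Miravel → 7:29 PM UTC.
Add 5 hours and 45 minutes leg 3 → 1:14 AM UTC (Apr 21).
Tehran is UTC+3:30, so local arrival = 1:14 AM + 3:30 = 4:44 AM on Apr 21.

4:44 AM on Apr 21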